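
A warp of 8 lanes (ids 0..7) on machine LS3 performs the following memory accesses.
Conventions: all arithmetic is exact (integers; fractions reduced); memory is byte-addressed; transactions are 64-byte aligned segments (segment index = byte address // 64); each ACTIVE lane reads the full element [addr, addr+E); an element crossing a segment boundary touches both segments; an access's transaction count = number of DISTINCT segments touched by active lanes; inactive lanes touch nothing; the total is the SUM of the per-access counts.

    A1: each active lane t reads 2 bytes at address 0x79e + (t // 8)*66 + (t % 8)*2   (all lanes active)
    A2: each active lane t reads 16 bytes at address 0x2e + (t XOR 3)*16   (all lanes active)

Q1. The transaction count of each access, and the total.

A1: 1 transaction
A2: 3 transactions

Answer: 1,3; total 4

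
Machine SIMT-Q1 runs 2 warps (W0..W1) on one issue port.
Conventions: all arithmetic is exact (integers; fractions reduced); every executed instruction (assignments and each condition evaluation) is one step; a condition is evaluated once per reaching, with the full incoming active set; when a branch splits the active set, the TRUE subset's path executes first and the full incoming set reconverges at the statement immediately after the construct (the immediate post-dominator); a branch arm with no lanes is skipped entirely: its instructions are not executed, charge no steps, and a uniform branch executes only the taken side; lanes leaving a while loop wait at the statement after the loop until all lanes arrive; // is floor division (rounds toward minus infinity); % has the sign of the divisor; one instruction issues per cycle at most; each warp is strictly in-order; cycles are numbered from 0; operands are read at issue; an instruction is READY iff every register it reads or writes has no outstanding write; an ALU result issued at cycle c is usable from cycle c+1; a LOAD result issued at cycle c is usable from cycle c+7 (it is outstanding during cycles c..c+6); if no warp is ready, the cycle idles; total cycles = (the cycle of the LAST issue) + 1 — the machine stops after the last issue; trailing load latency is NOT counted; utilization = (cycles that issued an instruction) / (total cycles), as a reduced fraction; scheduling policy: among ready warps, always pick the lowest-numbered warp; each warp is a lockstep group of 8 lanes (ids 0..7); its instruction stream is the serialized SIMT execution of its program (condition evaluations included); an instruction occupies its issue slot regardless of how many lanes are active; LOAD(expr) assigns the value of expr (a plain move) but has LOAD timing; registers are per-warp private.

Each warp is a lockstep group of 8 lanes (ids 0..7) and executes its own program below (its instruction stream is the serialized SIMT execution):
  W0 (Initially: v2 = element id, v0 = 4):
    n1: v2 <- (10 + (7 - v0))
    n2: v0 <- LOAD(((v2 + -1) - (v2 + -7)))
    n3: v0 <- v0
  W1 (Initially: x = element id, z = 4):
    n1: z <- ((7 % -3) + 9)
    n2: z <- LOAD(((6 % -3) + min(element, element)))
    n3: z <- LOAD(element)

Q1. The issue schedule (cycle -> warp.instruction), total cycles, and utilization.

cycle 0: W0.I0
cycle 1: W0.I1
cycle 2: W1.I0
cycle 3: W1.I1
cycle 4: idle
cycle 5: idle
cycle 6: idle
cycle 7: idle
cycle 8: W0.I2
cycle 9: idle
cycle 10: W1.I2

Answer: 11 cycles, utilization 6/11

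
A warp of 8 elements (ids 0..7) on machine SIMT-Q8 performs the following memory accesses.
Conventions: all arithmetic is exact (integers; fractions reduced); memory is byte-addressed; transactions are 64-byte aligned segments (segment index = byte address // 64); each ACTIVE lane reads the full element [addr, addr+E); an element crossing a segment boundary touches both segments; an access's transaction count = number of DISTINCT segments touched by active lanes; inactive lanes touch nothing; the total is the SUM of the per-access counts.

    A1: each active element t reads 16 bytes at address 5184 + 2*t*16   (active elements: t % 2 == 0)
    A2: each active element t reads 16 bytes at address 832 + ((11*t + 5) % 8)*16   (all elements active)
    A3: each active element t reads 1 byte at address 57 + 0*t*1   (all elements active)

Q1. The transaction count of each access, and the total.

A1: 4 transactions
A2: 2 transactions
A3: 1 transaction

Answer: 4,2,1; total 7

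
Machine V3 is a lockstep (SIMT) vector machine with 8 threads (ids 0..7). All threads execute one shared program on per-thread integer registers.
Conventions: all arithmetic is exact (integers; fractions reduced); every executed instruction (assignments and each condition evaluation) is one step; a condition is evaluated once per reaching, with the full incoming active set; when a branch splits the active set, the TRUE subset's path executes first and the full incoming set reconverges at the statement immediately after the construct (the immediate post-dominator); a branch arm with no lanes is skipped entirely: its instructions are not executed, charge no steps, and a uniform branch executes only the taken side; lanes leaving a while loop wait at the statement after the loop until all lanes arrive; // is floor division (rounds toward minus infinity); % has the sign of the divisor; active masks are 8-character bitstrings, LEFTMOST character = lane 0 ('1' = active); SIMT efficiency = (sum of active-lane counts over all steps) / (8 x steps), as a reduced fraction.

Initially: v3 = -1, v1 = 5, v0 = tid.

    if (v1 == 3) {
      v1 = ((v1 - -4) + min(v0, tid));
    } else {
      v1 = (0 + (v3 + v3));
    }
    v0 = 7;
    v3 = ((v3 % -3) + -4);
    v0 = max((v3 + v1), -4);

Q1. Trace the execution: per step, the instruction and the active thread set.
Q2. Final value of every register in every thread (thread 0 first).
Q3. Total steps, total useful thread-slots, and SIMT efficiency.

step 0: eval (v1 == 3)               11111111
step 1: v1 <- (0 + (v3 + v3))        11111111
step 2: v0 <- 7                      11111111
step 3: v3 <- ((v3 % -3) + -4)       11111111
step 4: v0 <- max((v3 + v1), -4)     11111111

Answer: 5 steps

v3: -5,-5,-5,-5,-5,-5,-5,-5
v1: -2,-2,-2,-2,-2,-2,-2,-2
v0: -4,-4,-4,-4,-4,-4,-4,-4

steps = 5; useful = 40; efficiency = 40/40 = 1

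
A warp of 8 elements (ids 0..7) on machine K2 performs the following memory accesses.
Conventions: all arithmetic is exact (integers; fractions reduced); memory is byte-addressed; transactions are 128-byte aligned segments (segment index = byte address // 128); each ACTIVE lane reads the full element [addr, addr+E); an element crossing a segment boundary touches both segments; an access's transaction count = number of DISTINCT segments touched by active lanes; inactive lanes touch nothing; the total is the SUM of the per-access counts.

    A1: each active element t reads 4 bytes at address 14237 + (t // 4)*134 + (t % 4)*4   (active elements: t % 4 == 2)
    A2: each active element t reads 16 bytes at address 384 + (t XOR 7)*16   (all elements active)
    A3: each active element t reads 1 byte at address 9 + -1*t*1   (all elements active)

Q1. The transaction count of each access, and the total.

A1: 2 transactions
A2: 1 transaction
A3: 1 transaction

Answer: 2,1,1; total 4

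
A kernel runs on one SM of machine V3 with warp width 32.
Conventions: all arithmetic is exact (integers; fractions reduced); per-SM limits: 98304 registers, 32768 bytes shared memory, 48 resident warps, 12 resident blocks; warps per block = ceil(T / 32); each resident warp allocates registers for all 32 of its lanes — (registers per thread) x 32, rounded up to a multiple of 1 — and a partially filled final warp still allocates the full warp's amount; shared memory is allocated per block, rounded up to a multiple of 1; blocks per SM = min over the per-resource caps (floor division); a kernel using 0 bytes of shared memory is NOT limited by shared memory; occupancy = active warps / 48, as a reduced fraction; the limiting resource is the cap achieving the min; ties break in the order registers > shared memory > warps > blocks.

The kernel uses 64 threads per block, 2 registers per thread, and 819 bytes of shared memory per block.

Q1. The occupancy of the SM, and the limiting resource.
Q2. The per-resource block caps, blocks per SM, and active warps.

Answer: occupancy 1/2, limited by blocks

registers: 768 blocks
shared memory: 40 blocks
warps: 24 blocks
blocks: 12 blocks

Answer: 12 blocks, 24 active warps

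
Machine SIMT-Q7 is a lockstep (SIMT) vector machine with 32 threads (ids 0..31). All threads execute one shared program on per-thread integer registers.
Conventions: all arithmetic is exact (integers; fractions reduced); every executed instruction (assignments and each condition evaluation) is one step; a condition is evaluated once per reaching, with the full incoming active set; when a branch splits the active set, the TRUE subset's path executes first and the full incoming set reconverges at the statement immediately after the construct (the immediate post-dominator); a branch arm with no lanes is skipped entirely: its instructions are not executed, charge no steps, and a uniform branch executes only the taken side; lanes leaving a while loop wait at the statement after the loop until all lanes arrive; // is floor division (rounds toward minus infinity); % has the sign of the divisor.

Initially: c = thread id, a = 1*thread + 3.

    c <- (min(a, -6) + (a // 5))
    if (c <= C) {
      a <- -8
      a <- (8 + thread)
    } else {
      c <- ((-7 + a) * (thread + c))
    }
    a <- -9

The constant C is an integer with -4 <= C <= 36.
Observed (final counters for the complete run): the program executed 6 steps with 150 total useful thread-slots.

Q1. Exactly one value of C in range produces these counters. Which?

Answer: C = -2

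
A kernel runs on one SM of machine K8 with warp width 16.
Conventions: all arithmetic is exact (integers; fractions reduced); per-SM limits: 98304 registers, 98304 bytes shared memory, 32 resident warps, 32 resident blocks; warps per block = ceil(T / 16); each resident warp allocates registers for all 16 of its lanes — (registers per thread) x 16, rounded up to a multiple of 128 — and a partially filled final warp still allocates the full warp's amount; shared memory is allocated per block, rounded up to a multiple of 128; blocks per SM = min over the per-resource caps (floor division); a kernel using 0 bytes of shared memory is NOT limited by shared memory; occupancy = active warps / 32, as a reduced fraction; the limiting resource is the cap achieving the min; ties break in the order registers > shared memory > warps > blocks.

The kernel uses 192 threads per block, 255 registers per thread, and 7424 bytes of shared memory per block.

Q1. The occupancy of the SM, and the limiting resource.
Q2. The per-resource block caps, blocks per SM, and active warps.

Answer: occupancy 3/4, limited by registers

registers: 2 blocks
shared memory: 13 blocks
warps: 2 blocks
blocks: 32 blocks

Answer: 2 blocks, 24 active warps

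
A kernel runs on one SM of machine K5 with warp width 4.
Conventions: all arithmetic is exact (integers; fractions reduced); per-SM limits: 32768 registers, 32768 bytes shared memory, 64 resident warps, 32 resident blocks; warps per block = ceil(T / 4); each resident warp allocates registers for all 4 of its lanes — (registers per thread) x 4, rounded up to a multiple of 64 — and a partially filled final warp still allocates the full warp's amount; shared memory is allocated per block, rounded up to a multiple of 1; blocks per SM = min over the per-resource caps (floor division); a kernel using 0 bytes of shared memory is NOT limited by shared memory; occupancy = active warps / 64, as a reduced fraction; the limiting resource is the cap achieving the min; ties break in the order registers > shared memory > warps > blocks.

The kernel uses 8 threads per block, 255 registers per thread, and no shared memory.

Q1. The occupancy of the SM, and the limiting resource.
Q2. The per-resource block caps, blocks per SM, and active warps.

Answer: occupancy 1/2, limited by registers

registers: 16 blocks
shared memory: no limit (kernel uses none)
warps: 32 blocks
blocks: 32 blocks

Answer: 16 blocks, 32 active warps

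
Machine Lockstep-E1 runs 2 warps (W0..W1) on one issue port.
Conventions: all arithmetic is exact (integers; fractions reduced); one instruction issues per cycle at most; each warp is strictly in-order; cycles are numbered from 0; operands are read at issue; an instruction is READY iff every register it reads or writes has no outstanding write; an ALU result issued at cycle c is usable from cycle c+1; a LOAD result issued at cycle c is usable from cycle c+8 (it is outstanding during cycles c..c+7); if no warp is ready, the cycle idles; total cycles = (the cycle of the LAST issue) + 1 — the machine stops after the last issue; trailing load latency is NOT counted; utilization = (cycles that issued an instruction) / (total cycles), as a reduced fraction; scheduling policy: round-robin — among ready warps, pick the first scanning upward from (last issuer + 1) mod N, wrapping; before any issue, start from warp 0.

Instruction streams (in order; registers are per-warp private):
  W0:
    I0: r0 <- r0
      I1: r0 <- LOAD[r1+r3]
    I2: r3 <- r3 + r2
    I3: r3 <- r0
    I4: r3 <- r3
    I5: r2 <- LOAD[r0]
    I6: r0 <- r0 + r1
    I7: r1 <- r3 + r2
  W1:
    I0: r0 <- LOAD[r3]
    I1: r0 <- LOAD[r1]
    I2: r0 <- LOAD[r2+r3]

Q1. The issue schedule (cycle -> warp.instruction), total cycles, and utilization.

cycle 0: W0.I0
cycle 1: W1.I0
cycle 2: W0.I1
cycle 3: W0.I2
cycle 4: idle
cycle 5: idle
cycle 6: idle
cycle 7: idle
cycle 8: idle
cycle 9: W1.I1
cycle 10: W0.I3
cycle 11: W0.I4
cycle 12: W0.I5
cycle 13: W0.I6
cycle 14: idle
cycle 15: idle
cycle 16: idle
cycle 17: W1.I2
cycle 18: idle
cycle 19: idle
cycle 20: W0.I7

Answer: 21 cycles, utilization 11/21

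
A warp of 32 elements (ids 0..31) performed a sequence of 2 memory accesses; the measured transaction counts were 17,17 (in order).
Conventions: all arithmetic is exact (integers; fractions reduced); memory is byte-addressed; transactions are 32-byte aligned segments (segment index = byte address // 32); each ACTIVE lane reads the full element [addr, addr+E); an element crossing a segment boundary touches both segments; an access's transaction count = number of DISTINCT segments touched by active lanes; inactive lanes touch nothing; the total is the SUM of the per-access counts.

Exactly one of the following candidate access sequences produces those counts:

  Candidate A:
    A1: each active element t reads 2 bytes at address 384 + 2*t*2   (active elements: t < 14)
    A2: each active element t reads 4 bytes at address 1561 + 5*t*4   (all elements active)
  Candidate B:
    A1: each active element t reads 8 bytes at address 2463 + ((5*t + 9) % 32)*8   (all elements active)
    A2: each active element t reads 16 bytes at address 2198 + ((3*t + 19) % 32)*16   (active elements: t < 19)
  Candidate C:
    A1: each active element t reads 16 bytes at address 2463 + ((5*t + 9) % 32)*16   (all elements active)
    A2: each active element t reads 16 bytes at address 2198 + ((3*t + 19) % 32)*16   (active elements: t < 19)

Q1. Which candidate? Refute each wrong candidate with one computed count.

A: A1 gives 2 transactions, not 17
B: A1 gives 9 transactions, not 17
C: all counts match (17,17)

Answer: C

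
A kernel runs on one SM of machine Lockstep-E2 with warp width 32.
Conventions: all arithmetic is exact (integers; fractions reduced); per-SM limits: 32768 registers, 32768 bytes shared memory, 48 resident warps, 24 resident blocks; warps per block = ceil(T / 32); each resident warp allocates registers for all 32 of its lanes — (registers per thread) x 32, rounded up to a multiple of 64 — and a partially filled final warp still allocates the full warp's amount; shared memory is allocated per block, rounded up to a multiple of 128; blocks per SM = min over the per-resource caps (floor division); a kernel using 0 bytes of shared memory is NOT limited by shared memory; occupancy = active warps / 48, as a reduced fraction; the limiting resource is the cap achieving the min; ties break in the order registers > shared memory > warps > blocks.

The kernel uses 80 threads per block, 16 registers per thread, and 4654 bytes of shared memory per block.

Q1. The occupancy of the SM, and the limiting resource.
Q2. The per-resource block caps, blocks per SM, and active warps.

Answer: occupancy 3/8, limited by shared memory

registers: 21 blocks
shared memory: 6 blocks
warps: 16 blocks
blocks: 24 blocks

Answer: 6 blocks, 18 active warps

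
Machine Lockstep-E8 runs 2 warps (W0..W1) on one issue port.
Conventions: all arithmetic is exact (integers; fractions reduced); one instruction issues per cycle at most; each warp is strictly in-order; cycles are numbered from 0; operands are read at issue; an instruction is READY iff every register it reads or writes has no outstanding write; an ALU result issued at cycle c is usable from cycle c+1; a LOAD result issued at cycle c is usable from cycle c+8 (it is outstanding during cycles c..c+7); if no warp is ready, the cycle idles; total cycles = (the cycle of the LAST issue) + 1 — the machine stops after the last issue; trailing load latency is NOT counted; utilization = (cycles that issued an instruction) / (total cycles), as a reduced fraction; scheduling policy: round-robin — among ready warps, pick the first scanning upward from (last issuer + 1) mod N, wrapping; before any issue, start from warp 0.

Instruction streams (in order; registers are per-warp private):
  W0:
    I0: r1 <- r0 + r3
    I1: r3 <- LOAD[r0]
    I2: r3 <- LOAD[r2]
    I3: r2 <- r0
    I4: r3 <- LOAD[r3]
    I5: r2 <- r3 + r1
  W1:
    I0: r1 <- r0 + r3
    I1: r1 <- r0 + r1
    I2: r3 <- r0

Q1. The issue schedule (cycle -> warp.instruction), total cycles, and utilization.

cycle 0: W0.I0
cycle 1: W1.I0
cycle 2: W0.I1
cycle 3: W1.I1
cycle 4: W1.I2
cycle 5: idle
cycle 6: idle
cycle 7: idle
cycle 8: idle
cycle 9: idle
cycle 10: W0.I2
cycle 11: W0.I3
cycle 12: idle
cycle 13: idle
cycle 14: idle
cycle 15: idle
cycle 16: idle
cycle 17: idle
cycle 18: W0.I4
cycle 19: idle
cycle 20: idle
cycle 21: idle
cycle 22: idle
cycle 23: idle
cycle 24: idle
cycle 25: idle
cycle 26: W0.I5

Answer: 27 cycles, utilization 1/3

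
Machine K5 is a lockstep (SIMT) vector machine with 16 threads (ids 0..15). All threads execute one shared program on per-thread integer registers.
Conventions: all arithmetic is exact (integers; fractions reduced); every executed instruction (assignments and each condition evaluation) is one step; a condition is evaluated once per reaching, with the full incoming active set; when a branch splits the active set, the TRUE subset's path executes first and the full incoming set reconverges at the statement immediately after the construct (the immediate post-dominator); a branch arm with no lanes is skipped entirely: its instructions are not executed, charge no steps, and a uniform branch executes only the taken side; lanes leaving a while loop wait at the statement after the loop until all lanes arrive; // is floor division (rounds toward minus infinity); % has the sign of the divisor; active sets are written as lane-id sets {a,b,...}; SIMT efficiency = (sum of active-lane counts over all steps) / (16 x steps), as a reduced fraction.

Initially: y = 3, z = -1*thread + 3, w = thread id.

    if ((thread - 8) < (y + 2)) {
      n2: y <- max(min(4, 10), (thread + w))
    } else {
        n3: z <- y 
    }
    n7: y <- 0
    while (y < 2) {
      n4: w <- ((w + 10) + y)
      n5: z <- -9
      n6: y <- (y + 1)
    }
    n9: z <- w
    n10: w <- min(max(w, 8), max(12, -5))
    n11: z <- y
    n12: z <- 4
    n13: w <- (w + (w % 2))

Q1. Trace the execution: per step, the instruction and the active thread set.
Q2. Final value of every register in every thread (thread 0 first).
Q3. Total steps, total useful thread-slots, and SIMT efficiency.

step 0: eval ((thread - 8) < (y + 2)) {0,1,2,3,4,5,6,7,8,9,10,11,12,13,14,15}
step 1: y <- max(min(4, 10), (thread + w)) {0,1,2,3,4,5,6,7,8,9,10,11,12}
step 2: z <- y                       {13,14,15}
step 3: y <- 0                       {0,1,2,3,4,5,6,7,8,9,10,11,12,13,14,15}
step 4: eval (y < 2)                 {0,1,2,3,4,5,6,7,8,9,10,11,12,13,14,15}
step 5: w <- ((w + 10) + y)          {0,1,2,3,4,5,6,7,8,9,10,11,12,13,14,15}
step 6: z <- -9                      {0,1,2,3,4,5,6,7,8,9,10,11,12,13,14,15}
step 7: y <- (y + 1)                 {0,1,2,3,4,5,6,7,8,9,10,11,12,13,14,15}
step 8: eval (y < 2)                 {0,1,2,3,4,5,6,7,8,9,10,11,12,13,14,15}
step 9: w <- ((w + 10) + y)          {0,1,2,3,4,5,6,7,8,9,10,11,12,13,14,15}
step 10: z <- -9                      {0,1,2,3,4,5,6,7,8,9,10,11,12,13,14,15}
step 11: y <- (y + 1)                 {0,1,2,3,4,5,6,7,8,9,10,11,12,13,14,15}
step 12: eval (y < 2)                 {0,1,2,3,4,5,6,7,8,9,10,11,12,13,14,15}
step 13: z <- w                       {0,1,2,3,4,5,6,7,8,9,10,11,12,13,14,15}
step 14: w <- min(max(w, 8), max(12, -5)) {0,1,2,3,4,5,6,7,8,9,10,11,12,13,14,15}
step 15: z <- y                       {0,1,2,3,4,5,6,7,8,9,10,11,12,13,14,15}
step 16: z <- 4                       {0,1,2,3,4,5,6,7,8,9,10,11,12,13,14,15}
step 17: w <- (w + (w % 2))           {0,1,2,3,4,5,6,7,8,9,10,11,12,13,14,15}

Answer: 18 steps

y: 2,2,2,2,2,2,2,2,2,2,2,2,2,2,2,2
z: 4,4,4,4,4,4,4,4,4,4,4,4,4,4,4,4
w: 12,12,12,12,12,12,12,12,12,12,12,12,12,12,12,12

steps = 18; useful = 272; efficiency = 272/288 = 17/18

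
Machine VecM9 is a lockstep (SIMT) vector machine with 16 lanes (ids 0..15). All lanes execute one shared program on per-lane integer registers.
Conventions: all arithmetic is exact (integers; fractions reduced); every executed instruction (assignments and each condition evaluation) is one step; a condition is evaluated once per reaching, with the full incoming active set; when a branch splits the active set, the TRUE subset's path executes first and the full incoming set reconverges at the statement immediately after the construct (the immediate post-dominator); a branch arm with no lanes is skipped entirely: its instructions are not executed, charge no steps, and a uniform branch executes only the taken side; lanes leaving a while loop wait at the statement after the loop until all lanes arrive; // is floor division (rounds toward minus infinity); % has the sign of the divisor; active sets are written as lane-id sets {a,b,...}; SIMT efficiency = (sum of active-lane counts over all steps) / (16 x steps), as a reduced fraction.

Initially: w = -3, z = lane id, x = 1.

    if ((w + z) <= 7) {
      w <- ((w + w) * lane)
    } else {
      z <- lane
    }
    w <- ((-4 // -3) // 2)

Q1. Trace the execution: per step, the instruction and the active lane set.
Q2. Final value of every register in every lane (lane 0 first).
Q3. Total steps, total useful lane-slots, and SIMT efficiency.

step 0: eval ((w + z) <= 7)          {0,1,2,3,4,5,6,7,8,9,10,11,12,13,14,15}
step 1: w <- ((w + w) * lane)        {0,1,2,3,4,5,6,7,8,9,10}
step 2: z <- lane                    {11,12,13,14,15}
step 3: w <- ((-4 // -3) // 2)       {0,1,2,3,4,5,6,7,8,9,10,11,12,13,14,15}

Answer: 4 steps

w: 0,0,0,0,0,0,0,0,0,0,0,0,0,0,0,0
z: 0,1,2,3,4,5,6,7,8,9,10,11,12,13,14,15
x: 1,1,1,1,1,1,1,1,1,1,1,1,1,1,1,1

steps = 4; useful = 48; efficiency = 48/64 = 3/4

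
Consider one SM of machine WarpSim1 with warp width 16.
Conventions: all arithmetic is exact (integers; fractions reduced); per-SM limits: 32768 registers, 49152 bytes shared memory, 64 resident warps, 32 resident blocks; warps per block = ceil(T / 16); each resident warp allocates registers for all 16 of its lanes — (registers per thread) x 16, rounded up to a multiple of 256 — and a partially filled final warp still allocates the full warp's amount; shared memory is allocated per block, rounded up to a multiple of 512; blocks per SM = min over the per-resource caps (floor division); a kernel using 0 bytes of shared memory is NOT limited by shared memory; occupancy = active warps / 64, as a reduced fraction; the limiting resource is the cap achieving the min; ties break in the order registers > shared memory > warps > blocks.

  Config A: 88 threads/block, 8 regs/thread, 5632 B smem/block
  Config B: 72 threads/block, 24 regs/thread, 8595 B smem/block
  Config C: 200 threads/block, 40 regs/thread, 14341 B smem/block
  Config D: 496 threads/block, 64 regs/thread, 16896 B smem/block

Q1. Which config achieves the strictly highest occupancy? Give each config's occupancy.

occupancies: A 3/4, B 25/64, C 39/64, D 31/64

Answer: A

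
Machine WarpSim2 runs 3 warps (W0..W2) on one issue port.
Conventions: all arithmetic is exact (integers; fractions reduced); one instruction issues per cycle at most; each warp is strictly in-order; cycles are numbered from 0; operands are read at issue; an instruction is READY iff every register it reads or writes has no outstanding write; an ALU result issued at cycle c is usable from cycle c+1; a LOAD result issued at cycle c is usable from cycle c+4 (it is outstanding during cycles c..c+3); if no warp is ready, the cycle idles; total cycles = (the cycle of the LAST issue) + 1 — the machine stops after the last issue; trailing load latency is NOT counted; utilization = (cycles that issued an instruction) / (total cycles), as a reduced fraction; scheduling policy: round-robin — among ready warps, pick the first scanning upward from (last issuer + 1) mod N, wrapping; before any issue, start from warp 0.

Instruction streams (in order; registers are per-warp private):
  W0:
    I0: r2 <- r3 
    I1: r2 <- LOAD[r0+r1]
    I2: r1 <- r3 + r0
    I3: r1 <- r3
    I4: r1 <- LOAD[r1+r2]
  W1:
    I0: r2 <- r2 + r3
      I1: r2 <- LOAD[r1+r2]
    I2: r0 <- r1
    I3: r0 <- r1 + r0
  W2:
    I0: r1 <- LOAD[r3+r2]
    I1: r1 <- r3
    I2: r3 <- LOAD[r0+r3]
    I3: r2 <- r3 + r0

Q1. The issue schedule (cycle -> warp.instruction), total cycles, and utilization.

cycle 0: W0.I0
cycle 1: W1.I0
cycle 2: W2.I0
cycle 3: W0.I1
cycle 4: W1.I1
cycle 5: W0.I2
cycle 6: W1.I2
cycle 7: W2.I1
cycle 8: W0.I3
cycle 9: W1.I3
cycle 10: W2.I2
cycle 11: W0.I4
cycle 12: idle
cycle 13: idle
cycle 14: W2.I3

Answer: 15 cycles, utilization 13/15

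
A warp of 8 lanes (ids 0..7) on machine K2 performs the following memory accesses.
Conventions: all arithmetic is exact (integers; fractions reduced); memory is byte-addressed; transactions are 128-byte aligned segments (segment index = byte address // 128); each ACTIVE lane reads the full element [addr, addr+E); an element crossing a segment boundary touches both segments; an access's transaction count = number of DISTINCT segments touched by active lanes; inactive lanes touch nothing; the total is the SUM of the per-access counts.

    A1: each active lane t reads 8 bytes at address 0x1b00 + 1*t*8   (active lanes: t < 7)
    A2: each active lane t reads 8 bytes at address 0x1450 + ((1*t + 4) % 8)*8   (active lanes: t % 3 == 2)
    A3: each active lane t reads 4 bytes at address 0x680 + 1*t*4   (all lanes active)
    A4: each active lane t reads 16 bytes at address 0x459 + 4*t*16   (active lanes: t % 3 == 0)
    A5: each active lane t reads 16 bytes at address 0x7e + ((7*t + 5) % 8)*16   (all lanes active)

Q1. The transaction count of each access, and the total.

A1: 1 transaction
A2: 2 transactions
A3: 1 transaction
A4: 3 transactions
A5: 2 transactions

Answer: 1,2,1,3,2; total 9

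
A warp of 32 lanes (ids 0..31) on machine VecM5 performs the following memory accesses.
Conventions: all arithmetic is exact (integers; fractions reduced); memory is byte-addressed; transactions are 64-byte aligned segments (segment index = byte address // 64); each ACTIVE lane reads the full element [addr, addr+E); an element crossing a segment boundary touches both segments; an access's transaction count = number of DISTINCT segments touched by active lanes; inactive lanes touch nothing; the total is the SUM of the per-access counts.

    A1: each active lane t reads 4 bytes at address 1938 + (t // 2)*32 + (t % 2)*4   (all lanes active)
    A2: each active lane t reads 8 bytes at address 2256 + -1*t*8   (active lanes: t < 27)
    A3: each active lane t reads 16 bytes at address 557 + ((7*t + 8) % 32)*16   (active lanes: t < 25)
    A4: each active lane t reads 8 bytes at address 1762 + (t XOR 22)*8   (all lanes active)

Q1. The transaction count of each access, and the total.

A1: 8 transactions
A2: 4 transactions
A3: 9 transactions
A4: 5 transactions

Answer: 8,4,9,5; total 26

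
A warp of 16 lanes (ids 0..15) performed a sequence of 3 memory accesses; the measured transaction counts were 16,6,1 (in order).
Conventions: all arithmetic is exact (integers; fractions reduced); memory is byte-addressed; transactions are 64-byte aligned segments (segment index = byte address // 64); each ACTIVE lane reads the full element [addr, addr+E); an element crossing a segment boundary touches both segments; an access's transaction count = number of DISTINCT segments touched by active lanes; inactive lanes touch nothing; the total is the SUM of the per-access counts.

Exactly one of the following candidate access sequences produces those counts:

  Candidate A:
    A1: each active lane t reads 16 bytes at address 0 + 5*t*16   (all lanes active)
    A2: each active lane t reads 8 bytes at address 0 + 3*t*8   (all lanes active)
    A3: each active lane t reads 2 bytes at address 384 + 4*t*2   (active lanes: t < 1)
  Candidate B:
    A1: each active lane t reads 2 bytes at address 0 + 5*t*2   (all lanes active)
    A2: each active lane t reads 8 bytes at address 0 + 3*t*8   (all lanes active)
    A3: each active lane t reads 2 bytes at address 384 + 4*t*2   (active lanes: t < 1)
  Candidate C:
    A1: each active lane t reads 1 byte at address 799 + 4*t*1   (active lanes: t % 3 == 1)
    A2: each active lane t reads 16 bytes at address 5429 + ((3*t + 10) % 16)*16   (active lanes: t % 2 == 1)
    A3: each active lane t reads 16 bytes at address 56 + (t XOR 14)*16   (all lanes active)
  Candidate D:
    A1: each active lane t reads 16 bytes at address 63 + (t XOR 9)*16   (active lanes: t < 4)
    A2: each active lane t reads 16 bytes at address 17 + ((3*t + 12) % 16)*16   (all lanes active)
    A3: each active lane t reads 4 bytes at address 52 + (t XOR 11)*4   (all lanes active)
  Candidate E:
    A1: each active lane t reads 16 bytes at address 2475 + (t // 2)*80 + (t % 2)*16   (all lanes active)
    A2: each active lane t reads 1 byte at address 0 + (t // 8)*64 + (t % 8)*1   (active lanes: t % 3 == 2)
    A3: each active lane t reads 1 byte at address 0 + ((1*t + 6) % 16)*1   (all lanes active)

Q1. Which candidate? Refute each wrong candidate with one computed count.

B: A1 gives 3 transactions, not 16
C: A1 gives 2 transactions, not 16
D: A1 gives 2 transactions, not 16
E: A1 gives 10 transactions, not 16
A: all counts match (16,6,1)

Answer: A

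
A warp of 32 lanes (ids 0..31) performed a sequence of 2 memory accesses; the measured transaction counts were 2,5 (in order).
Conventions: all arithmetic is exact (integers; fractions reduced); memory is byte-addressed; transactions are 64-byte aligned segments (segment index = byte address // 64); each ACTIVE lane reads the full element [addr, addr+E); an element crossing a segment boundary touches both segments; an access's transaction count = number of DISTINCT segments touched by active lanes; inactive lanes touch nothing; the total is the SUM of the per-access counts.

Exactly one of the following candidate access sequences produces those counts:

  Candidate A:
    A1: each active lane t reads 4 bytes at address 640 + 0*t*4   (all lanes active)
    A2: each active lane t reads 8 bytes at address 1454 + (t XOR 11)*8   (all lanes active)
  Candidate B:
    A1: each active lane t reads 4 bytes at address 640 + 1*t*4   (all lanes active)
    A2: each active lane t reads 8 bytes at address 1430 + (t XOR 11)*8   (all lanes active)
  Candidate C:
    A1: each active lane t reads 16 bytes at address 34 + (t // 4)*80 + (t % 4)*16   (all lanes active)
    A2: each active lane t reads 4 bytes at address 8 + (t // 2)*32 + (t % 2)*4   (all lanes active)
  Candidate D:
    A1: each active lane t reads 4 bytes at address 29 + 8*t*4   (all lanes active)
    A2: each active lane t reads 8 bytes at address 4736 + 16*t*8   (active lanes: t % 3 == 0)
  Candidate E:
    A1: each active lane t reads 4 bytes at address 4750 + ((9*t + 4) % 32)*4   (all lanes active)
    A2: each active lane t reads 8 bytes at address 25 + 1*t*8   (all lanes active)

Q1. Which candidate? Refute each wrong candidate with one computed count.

A: A1 gives 1 transaction, not 2
C: A1 gives 11 transactions, not 2
D: A1 gives 17 transactions, not 2
E: A1 gives 3 transactions, not 2
B: all counts match (2,5)

Answer: B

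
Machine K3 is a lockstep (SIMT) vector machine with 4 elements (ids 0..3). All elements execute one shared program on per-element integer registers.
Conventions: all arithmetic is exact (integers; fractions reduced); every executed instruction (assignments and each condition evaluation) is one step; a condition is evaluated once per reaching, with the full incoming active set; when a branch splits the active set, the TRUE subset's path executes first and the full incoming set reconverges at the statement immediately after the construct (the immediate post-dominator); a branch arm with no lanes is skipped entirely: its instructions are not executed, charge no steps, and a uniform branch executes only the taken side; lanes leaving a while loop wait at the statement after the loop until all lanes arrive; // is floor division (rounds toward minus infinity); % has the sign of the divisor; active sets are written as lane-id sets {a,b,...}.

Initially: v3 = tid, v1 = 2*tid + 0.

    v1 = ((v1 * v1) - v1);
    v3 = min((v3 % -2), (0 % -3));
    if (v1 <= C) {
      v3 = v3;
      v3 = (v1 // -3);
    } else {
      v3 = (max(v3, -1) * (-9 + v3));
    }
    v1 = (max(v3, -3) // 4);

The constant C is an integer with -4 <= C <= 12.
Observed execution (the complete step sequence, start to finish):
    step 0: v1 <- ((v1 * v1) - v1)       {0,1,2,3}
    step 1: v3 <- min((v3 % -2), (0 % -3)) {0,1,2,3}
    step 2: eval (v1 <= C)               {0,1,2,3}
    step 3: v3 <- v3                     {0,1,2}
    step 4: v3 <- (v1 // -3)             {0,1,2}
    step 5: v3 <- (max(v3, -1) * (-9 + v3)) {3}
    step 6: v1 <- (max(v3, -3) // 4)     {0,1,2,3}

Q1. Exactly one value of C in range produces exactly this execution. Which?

Answer: C = 12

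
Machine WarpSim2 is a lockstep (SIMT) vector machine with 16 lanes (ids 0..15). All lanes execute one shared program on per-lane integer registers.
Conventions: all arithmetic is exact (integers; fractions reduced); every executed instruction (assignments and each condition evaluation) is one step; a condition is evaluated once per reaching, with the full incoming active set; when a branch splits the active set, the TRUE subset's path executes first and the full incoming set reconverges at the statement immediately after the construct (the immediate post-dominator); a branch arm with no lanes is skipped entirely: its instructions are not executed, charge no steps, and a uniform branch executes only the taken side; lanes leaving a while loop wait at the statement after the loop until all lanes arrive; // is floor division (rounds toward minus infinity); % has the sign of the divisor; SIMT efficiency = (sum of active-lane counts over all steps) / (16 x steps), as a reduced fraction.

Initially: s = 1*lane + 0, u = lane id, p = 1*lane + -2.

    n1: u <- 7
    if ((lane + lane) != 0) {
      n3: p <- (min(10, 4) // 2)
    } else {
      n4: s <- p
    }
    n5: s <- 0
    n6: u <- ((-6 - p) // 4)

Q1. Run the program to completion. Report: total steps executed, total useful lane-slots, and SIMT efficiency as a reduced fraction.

Answer: 6 steps, 80 useful, 5/6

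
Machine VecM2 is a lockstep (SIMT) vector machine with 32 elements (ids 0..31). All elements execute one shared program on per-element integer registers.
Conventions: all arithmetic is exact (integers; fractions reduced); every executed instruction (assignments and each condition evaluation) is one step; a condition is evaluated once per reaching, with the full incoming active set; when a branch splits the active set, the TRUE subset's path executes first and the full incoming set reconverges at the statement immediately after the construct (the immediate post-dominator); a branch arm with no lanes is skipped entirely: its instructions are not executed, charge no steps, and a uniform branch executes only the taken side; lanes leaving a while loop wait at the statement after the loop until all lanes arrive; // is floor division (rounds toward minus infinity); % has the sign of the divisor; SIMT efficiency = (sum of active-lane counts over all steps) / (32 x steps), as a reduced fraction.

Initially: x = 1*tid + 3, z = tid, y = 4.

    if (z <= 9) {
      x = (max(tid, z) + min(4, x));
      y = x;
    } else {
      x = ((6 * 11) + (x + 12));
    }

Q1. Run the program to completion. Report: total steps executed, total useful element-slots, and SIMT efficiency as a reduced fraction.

Answer: 4 steps, 74 useful, 37/64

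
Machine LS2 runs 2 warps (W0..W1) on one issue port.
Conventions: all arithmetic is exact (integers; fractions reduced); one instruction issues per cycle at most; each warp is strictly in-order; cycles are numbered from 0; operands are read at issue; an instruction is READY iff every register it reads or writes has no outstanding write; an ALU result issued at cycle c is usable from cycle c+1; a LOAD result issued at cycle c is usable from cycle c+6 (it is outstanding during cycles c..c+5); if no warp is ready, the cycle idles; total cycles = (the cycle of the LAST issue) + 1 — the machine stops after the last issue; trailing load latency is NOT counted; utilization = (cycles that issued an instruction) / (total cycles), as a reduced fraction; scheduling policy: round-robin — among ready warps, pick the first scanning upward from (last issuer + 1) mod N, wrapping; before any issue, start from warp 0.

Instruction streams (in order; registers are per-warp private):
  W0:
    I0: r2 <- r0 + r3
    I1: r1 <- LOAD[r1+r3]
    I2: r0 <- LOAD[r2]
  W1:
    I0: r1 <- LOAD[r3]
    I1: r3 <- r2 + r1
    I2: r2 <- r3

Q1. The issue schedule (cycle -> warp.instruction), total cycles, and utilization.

cycle 0: W0.I0
cycle 1: W1.I0
cycle 2: W0.I1
cycle 3: W0.I2
cycle 4: idle
cycle 5: idle
cycle 6: idle
cycle 7: W1.I1
cycle 8: W1.I2

Answer: 9 cycles, utilization 2/3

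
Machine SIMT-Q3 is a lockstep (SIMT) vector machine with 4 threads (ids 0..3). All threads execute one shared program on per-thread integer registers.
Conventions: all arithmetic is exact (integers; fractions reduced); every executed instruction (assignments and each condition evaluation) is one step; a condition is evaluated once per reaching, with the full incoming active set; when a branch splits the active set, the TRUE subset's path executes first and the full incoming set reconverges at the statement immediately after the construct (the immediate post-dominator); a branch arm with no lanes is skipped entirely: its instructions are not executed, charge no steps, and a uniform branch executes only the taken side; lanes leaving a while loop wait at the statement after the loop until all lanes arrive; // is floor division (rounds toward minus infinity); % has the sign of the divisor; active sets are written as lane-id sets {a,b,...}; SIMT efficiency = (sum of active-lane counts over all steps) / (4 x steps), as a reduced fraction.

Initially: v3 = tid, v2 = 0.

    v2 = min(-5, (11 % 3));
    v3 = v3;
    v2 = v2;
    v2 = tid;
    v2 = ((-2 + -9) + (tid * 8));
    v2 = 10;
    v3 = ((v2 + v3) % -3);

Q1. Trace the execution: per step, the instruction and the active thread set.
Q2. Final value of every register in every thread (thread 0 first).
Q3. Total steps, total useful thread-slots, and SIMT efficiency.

step 0: v2 <- min(-5, (11 % 3))      {0,1,2,3}
step 1: v3 <- v3                     {0,1,2,3}
step 2: v2 <- v2                     {0,1,2,3}
step 3: v2 <- tid                    {0,1,2,3}
step 4: v2 <- ((-2 + -9) + (tid * 8)) {0,1,2,3}
step 5: v2 <- 10                     {0,1,2,3}
step 6: v3 <- ((v2 + v3) % -3)       {0,1,2,3}

Answer: 7 steps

v3: -2,-1,0,-2
v2: 10,10,10,10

steps = 7; useful = 28; efficiency = 28/28 = 1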